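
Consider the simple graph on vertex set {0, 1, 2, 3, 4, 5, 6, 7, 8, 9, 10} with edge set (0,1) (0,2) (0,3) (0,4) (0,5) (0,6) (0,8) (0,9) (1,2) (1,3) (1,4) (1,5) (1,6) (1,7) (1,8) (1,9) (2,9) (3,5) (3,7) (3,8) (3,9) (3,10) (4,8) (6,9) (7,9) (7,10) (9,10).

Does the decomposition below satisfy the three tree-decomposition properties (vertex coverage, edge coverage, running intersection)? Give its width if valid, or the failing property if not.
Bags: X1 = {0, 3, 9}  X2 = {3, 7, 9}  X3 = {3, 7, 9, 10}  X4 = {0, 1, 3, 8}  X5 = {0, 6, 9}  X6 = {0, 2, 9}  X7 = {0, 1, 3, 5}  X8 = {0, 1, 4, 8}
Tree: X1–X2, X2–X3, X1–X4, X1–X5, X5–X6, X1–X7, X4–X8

A tree decomposition must satisfy three properties: every vertex lies in some bag; for every edge, both endpoints lie together in some bag; and for every vertex, the bags containing it form a connected subtree. Here edge (1,9) lies in no bag, so the decomposition is invalid.

No — edge (1,9) lies in no bag.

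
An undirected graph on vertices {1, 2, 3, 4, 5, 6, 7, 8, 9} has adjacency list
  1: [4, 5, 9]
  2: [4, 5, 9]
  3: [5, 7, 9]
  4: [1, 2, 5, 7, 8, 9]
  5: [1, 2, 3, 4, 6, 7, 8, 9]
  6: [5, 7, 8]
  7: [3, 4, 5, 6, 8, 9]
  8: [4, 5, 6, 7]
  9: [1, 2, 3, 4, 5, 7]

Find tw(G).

A width-3 tree decomposition is:
Bags: B1 = {4, 5, 7, 9}  B2 = {2, 4, 5, 9}  B3 = {3, 5, 7, 9}  B4 = {1, 4, 5, 9}  B5 = {4, 5, 7, 8}  B6 = {5, 6, 7, 8}
Tree: B1–B2, B1–B3, B1–B4, B1–B5, B5–B6
Every bag has size at most 4, so the width is 4 − 1 = 3 and tw(G) ≤ 3. On the other hand G contains the 4-clique {3, 5, 7, 9}. A clique must lie in a single bag of any decomposition, so no decomposition can have width below 3. The upper and lower bounds meet at 3, so that is the treewidth.

3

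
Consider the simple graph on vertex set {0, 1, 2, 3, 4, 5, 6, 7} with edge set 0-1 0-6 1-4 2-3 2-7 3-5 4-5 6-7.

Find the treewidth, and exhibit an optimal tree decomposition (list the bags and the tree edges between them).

Each bag holds 3 vertices, so the decomposition has width 2, which upper-bounds the treewidth. The edges 7–2–3–5–4–1–0–6–7 form a cycle, so G is not a tree and its treewidth is at least 2. The upper and lower bounds meet at 2, so that is the treewidth.

Treewidth 2.
One such decomposition:
Bags: B1 = {2, 3, 7}  B2 = {3, 5, 7}  B3 = {4, 5, 7}  B4 = {1, 4, 7}  B5 = {0, 1, 7}  B6 = {0, 6, 7}
Tree: B1–B2, B2–B3, B3–B4, B4–B5, B5–B6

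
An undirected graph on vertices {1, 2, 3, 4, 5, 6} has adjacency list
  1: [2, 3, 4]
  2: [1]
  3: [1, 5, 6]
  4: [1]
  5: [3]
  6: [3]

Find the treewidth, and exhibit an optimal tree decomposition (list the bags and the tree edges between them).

Every bag has size at most 2, so the width is 2 − 1 = 1 and tw(G) ≤ 1. Any graph with an edge has treewidth ≥ 1, and G has the edge 1–3. Hence tw(G) = 1 exactly.

Treewidth 1.
One optimal decomposition is:
Bags: B1 = {1, 3}  B2 = {3, 5}  B3 = {3, 6}  B4 = {1, 2}  B5 = {1, 4}
Tree: B1–B2, B2–B3, B1–B4, B4–B5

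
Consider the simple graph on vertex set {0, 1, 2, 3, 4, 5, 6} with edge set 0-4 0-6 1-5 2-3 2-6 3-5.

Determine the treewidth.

1

A width-1 tree decomposition is:
Bags: B1 = {0, 4}  B2 = {0, 6}  B3 = {2, 6}  B4 = {2, 3}  B5 = {3, 5}  B6 = {1, 5}
Tree: B1–B2, B2–B3, B3–B4, B4–B5, B5–B6
The largest bag has 2 vertices, giving width 1; this decomposition certifies tw(G) ≤ 1. G has an edge, so its treewidth is at least 1. Therefore the treewidth is 1.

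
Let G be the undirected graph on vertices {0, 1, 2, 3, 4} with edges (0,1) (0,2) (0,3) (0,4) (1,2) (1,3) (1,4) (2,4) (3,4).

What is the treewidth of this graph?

A width-3 tree decomposition is:
Bags: B1 = {0, 1, 3, 4}  B2 = {0, 1, 2, 4}
Tree: B1–B2
The largest bag has 4 vertices, giving width 3; this decomposition certifies tw(G) ≤ 3. For the lower bound, the 4 vertices {0, 1, 2, 4} are pairwise adjacent, and any tree decomposition puts a clique entirely inside one bag — forcing width ≥ 3. Combining the bounds, tw(G) = 3.

3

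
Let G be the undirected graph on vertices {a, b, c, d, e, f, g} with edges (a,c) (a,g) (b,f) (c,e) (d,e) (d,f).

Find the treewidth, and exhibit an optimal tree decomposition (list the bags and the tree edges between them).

Treewidth 1.
One optimal decomposition is:
Bags: B1 = {a, g}  B2 = {a, c}  B3 = {c, e}  B4 = {d, e}  B5 = {d, f}  B6 = {b, f}
Tree: B1–B2, B2–B3, B3–B4, B4–B5, B5–B6

Every bag has size at most 2, so the width is 2 − 1 = 1 and tw(G) ≤ 1. Any graph with an edge has treewidth ≥ 1, and G has the edge g–a. Therefore the treewidth is 1.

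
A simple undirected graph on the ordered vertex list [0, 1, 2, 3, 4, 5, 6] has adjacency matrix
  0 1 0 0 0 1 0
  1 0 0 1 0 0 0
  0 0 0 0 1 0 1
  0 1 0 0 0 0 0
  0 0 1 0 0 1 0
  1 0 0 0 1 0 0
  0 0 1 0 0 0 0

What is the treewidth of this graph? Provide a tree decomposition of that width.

Treewidth 1.
Bags: B1 = {0, 1}  B2 = {0, 5}  B3 = {4, 5}  B4 = {1, 3}  B5 = {2, 4}  B6 = {2, 6}
Tree: B1–B2, B2–B3, B1–B4, B3–B5, B5–B6

Each bag holds 2 vertices, so the decomposition has width 1, which upper-bounds the treewidth. G has an edge, so its treewidth is at least 1. Hence tw(G) = 1 exactly.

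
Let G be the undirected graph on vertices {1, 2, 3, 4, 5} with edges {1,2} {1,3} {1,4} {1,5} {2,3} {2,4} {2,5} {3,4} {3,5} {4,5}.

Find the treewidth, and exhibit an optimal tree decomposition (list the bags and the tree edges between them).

With just one bag of size 5, the width is 5 − 1 = 4, so tw(G) ≤ 4. For the lower bound, the 5 vertices {1, 2, 3, 4, 5} are pairwise adjacent, and any tree decomposition puts a clique entirely inside one bag — forcing width ≥ 4. The upper and lower bounds meet at 4, so that is the treewidth.

Treewidth 4.
Bags: B1 = {1, 2, 3, 4, 5}
Tree: (single bag)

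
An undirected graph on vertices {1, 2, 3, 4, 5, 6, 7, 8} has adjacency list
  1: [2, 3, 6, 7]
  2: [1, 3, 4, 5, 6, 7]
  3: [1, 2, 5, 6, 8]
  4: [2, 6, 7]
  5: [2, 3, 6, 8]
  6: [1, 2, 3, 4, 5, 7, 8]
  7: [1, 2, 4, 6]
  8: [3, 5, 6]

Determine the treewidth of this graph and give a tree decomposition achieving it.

Treewidth 3.
One such decomposition:
Bags: B1 = {2, 3, 5, 6}  B2 = {3, 5, 6, 8}  B3 = {1, 2, 3, 6}  B4 = {1, 2, 6, 7}  B5 = {2, 4, 6, 7}
Tree: B1–B2, B1–B3, B3–B4, B4–B5

Every bag has size at most 4, so the width is 4 − 1 = 3 and tw(G) ≤ 3. For the lower bound, the 4 vertices {3, 5, 6, 8} are pairwise adjacent, and any tree decomposition puts a clique entirely inside one bag — forcing width ≥ 3. The upper and lower bounds meet at 3, so that is the treewidth.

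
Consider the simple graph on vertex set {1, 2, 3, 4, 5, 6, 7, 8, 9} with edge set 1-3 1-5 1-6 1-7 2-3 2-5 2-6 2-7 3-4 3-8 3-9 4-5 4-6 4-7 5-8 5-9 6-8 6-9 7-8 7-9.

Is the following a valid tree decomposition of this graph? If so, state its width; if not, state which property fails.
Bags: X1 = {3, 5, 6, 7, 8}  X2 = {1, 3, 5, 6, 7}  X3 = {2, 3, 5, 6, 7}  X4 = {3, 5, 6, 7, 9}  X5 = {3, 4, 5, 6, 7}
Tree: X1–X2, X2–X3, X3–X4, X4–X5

Every vertex of G appears in some bag (union = {1, 2, 3, 4, 5, 6, 7, 8, 9}); every edge is covered by a bag; and for each vertex v the set of bags containing v is connected in the bag tree. The decomposition is therefore valid. The largest bag has 5 vertices, so the width is 4.

Yes; width 4.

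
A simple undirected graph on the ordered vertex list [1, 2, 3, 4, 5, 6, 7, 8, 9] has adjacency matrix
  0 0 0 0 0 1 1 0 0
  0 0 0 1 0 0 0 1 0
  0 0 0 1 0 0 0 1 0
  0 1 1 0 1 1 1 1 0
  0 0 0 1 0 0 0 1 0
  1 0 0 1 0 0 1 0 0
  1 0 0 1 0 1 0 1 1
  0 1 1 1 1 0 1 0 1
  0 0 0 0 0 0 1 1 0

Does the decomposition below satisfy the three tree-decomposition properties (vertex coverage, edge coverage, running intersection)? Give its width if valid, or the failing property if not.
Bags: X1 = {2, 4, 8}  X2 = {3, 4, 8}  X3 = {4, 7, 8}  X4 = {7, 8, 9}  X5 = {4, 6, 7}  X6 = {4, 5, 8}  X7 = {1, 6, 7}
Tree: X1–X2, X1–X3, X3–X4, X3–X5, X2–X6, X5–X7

Yes; width 2.

Every vertex of G appears in some bag (union = {1, 2, 3, 4, 5, 6, 7, 8, 9}); every edge is covered by a bag; and for each vertex v the set of bags containing v is connected in the bag tree. The decomposition is therefore valid. The largest bag has 3 vertices, so the width is 2.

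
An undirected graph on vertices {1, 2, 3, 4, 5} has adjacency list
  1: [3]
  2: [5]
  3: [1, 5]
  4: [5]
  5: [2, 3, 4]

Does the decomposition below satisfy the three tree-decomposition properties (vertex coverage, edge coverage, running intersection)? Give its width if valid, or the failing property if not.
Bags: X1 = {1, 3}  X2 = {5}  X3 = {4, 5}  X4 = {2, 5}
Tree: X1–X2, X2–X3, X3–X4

A tree decomposition must satisfy three properties: every vertex lies in some bag; for every edge, both endpoints lie together in some bag; and for every vertex, the bags containing it form a connected subtree. Here edge (3,5) lies in no bag, so the decomposition is invalid.

No — edge (3,5) lies in no bag.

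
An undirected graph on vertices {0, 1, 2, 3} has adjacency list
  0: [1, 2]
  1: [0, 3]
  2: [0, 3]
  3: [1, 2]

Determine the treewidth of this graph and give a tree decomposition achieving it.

The largest bag has 3 vertices, giving width 2; this decomposition certifies tw(G) ≤ 2. For the lower bound, G contains the cycle 1–3–2–0–1, so G is not a forest; only forests have treewidth ≤ 1, hence tw(G) ≥ 2. Therefore the treewidth is 2.

Treewidth 2.
One optimal decomposition is:
Bags: B1 = {1, 2, 3}  B2 = {0, 1, 2}
Tree: B1–B2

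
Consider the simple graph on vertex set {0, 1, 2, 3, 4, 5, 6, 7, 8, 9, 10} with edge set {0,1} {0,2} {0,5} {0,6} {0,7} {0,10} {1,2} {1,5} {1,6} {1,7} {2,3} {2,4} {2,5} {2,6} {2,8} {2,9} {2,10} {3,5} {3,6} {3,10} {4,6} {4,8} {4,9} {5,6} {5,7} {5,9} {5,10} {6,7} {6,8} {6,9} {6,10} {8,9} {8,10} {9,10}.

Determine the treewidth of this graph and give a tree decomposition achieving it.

Treewidth 4.
One optimal decomposition is:
Bags: B1 = {2, 3, 5, 6, 10}  B2 = {2, 5, 6, 9, 10}  B3 = {0, 2, 5, 6, 10}  B4 = {0, 1, 2, 5, 6}  B5 = {0, 1, 5, 6, 7}  B6 = {2, 6, 8, 9, 10}  B7 = {2, 4, 6, 8, 9}
Tree: B1–B2, B1–B3, B3–B4, B4–B5, B2–B6, B6–B7

Every bag has size at most 5, so the width is 5 − 1 = 4 and tw(G) ≤ 4. For the lower bound, the 5 vertices {2, 6, 8, 9, 10} are pairwise adjacent, and any tree decomposition puts a clique entirely inside one bag — forcing width ≥ 4. Therefore the treewidth is 4.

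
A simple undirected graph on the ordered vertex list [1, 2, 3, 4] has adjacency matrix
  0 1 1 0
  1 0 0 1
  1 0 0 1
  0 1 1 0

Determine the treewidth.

2

A width-2 tree decomposition is:
Bags: B1 = {1, 2, 3}  B2 = {2, 3, 4}
Tree: B1–B2
Each bag holds 3 vertices, so the decomposition has width 2, which upper-bounds the treewidth. For the lower bound, G contains the cycle 3–1–2–4–3, so G is not a forest; only forests have treewidth ≤ 1, hence tw(G) ≥ 2. The upper and lower bounds meet at 2, so that is the treewidth.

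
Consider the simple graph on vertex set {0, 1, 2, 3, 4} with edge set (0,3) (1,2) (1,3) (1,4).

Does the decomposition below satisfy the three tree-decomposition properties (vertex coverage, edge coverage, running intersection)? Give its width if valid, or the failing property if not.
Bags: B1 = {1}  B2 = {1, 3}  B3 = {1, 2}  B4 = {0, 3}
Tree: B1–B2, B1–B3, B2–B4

No — vertex 4 appears in no bag.

A tree decomposition must satisfy three properties: every vertex lies in some bag; for every edge, both endpoints lie together in some bag; and for every vertex, the bags containing it form a connected subtree. Here vertex 4 appears in no bag, so the decomposition is invalid.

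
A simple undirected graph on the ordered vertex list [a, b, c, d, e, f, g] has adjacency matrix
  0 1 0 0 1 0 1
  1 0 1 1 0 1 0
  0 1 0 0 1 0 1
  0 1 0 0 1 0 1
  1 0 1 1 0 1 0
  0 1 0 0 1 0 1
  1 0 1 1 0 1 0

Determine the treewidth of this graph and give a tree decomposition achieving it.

Treewidth 3.
One such decomposition:
Bags: B1 = {b, c, e, g}  B2 = {b, e, f, g}  B3 = {b, d, e, g}  B4 = {a, b, e, g}
Tree: B1–B2, B2–B3, B3–B4

Each bag holds 4 vertices, so the decomposition has width 3, which upper-bounds the treewidth. For the lower bound: the 4 vertex sets {c,g}, {b,f}, {e}, {d} are disjoint, each induces a connected subgraph, and every pair is joined by at least one edge of G. Contracting each set to a single vertex therefore yields K_{4} as a minor, and since treewidth is minor-monotone, tw(G) ≥ tw(K_{4}) = 3. Combining the bounds, tw(G) = 3.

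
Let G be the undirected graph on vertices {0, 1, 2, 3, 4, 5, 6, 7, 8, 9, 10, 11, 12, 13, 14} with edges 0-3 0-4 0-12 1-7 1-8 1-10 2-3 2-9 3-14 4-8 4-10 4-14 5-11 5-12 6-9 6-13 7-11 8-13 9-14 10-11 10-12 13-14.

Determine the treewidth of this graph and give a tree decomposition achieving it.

Treewidth 3.
One such decomposition:
Bags: B1 = {2, 3, 6, 9}  B2 = {3, 6, 9, 14}  B3 = {3, 6, 13, 14}  B4 = {0, 3, 13, 14}  B5 = {0, 4, 13, 14}  B6 = {0, 4, 8, 13}  B7 = {0, 4, 8, 12}  B8 = {4, 8, 10, 12}  B9 = {1, 8, 10, 12}  B10 = {1, 5, 10, 12}  B11 = {1, 5, 10, 11}  B12 = {1, 5, 7, 11}
Tree: B1–B2, B2–B3, B3–B4, B4–B5, B5–B6, B6–B7, B7–B8, B8–B9, B9–B10, B10–B11, B11–B12

Every bag has size at most 4, so the width is 4 − 1 = 3 and tw(G) ≤ 3. For the lower bound: the 4 vertex sets {2,6,9}, {3}, {14}, {0,4,8,13} are disjoint, each induces a connected subgraph, and every pair is joined by at least one edge of G. Contracting each set to a single vertex therefore yields K_{4} as a minor, and since treewidth is minor-monotone, tw(G) ≥ tw(K_{4}) = 3. Combining the bounds, tw(G) = 3.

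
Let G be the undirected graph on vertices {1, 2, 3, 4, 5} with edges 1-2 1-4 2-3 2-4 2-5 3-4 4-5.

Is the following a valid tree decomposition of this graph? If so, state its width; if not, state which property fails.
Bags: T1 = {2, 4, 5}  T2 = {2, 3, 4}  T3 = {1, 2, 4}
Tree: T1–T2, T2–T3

Checking the three conditions: (i) the bags cover all of {1, 2, 3, 4, 5}; (ii) for each edge, some bag contains both endpoints; (iii) the bags containing any fixed vertex form a subtree. All hold, so the decomposition is valid with width 3 − 1 = 2.

Yes; width 2.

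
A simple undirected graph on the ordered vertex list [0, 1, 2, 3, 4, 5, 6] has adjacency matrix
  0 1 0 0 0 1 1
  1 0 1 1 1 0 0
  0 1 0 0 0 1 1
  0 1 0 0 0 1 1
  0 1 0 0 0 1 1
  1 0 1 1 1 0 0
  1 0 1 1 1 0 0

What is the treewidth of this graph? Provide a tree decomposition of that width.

Treewidth 3.
One such decomposition:
Bags: B1 = {1, 3, 5, 6}  B2 = {1, 2, 5, 6}  B3 = {1, 4, 5, 6}  B4 = {0, 1, 5, 6}
Tree: B1–B2, B2–B3, B3–B4

The largest bag has 4 vertices, giving width 3; this decomposition certifies tw(G) ≤ 3. For the lower bound: the 4 vertex sets {3,6}, {2,5}, {1}, {4} are disjoint, each induces a connected subgraph, and every pair is joined by at least one edge of G. Contracting each set to a single vertex therefore yields K_{4} as a minor, and since treewidth is minor-monotone, tw(G) ≥ tw(K_{4}) = 3. Therefore the treewidth is 3.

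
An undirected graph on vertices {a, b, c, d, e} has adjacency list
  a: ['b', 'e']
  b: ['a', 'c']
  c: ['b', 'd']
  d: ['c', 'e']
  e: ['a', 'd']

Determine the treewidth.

A width-2 tree decomposition is:
Bags: B1 = {b, c, d}  B2 = {a, b, d}  B3 = {a, d, e}
Tree: B1–B2, B2–B3
The largest bag has 3 vertices, giving width 2; this decomposition certifies tw(G) ≤ 2. Since d–c–b–a–e–d is a cycle in G, G is not acyclic. Forests are exactly the graphs of treewidth ≤ 1, so tw(G) ≥ 2. Therefore the treewidth is 2.

2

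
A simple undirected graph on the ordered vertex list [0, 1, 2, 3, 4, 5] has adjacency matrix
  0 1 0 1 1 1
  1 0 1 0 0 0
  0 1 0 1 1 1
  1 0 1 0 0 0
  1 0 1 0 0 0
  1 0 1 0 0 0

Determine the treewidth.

A width-2 tree decomposition is:
Bags: B1 = {0, 2, 3}  B2 = {0, 2, 5}  B3 = {0, 2, 4}  B4 = {0, 1, 2}
Tree: B1–B2, B2–B3, B3–B4
The largest bag has 3 vertices, giving width 2; this decomposition certifies tw(G) ≤ 2. Since 2–3–0–5–2 is a cycle in G, G is not acyclic. Forests are exactly the graphs of treewidth ≤ 1, so tw(G) ≥ 2. Therefore the treewidth is 2.

2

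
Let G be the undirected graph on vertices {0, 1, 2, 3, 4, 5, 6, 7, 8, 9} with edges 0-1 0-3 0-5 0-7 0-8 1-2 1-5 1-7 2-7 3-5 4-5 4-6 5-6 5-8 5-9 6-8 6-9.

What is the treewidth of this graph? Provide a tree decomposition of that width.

Every bag has size at most 3, so the width is 3 − 1 = 2 and tw(G) ≤ 2. Conversely, {1, 2, 7} is a clique of size 3, and the vertices of any clique must share a bag in every tree decomposition; so some bag has ≥ 3 vertices and tw(G) ≥ 2. The upper and lower bounds meet at 2, so that is the treewidth.

Treewidth 2.
One such decomposition:
Bags: B1 = {0, 1, 5}  B2 = {0, 1, 7}  B3 = {0, 5, 8}  B4 = {0, 3, 5}  B5 = {5, 6, 8}  B6 = {1, 2, 7}  B7 = {5, 6, 9}  B8 = {4, 5, 6}
Tree: B1–B2, B1–B3, B3–B4, B3–B5, B2–B6, B5–B7, B5–B8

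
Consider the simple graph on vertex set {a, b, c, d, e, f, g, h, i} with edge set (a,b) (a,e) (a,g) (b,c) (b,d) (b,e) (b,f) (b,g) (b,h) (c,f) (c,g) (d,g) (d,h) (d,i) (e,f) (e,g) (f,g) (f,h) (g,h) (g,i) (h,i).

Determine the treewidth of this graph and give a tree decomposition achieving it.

Treewidth 3.
Bags: B1 = {b, e, f, g}  B2 = {b, f, g, h}  B3 = {a, b, e, g}  B4 = {b, c, f, g}  B5 = {b, d, g, h}  B6 = {d, g, h, i}
Tree: B1–B2, B1–B3, B1–B4, B2–B5, B5–B6

The largest bag has 4 vertices, giving width 3; this decomposition certifies tw(G) ≤ 3. For the lower bound, the 4 vertices {b, d, g, h} are pairwise adjacent, and any tree decomposition puts a clique entirely inside one bag — forcing width ≥ 3. Hence tw(G) = 3 exactly.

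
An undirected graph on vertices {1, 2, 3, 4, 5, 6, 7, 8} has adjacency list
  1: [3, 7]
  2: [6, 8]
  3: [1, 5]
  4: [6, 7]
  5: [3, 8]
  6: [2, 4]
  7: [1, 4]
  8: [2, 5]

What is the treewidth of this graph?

A width-2 tree decomposition is:
Bags: B1 = {3, 5, 8}  B2 = {2, 3, 8}  B3 = {2, 3, 6}  B4 = {3, 4, 6}  B5 = {3, 4, 7}  B6 = {1, 3, 7}
Tree: B1–B2, B2–B3, B3–B4, B4–B5, B5–B6
The largest bag has 3 vertices, giving width 2; this decomposition certifies tw(G) ≤ 2. The edges 3–5–8–2–6–4–7–1–3 form a cycle, so G is not a tree and its treewidth is at least 2. Therefore the treewidth is 2.

2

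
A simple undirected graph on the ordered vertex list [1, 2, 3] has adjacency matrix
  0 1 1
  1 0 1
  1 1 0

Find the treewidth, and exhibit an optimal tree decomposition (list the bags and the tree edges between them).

Treewidth 2.
One optimal decomposition is:
Bags: B1 = {1, 2, 3}
Tree: (single bag)

With just one bag of size 3, the width is 3 − 1 = 2, so tw(G) ≤ 2. For the lower bound, the 3 vertices {1, 2, 3} are pairwise adjacent, and any tree decomposition puts a clique entirely inside one bag — forcing width ≥ 2. The upper and lower bounds meet at 2, so that is the treewidth.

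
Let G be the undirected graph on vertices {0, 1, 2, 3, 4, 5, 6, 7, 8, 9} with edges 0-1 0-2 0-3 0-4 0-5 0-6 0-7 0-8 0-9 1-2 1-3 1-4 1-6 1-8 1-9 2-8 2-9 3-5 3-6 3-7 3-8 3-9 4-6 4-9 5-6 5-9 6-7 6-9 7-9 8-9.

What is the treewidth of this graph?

A width-4 tree decomposition is:
Bags: B1 = {0, 1, 3, 6, 9}  B2 = {0, 1, 3, 8, 9}  B3 = {0, 3, 5, 6, 9}  B4 = {0, 1, 4, 6, 9}  B5 = {0, 1, 2, 8, 9}  B6 = {0, 3, 6, 7, 9}
Tree: B1–B2, B1–B3, B1–B4, B2–B5, B3–B6
Every bag has size at most 5, so the width is 5 − 1 = 4 and tw(G) ≤ 4. On the other hand G contains the 5-clique {0, 1, 2, 8, 9}. A clique must lie in a single bag of any decomposition, so no decomposition can have width below 4. The upper and lower bounds meet at 4, so that is the treewidth.

4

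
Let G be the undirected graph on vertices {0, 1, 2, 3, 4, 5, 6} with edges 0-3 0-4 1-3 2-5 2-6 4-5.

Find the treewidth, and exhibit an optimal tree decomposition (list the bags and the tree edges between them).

Treewidth 1.
One such decomposition:
Bags: B1 = {2, 6}  B2 = {2, 5}  B3 = {4, 5}  B4 = {0, 4}  B5 = {0, 3}  B6 = {1, 3}
Tree: B1–B2, B2–B3, B3–B4, B4–B5, B5–B6

Each bag holds 2 vertices, so the decomposition has width 1, which upper-bounds the treewidth. Any graph with an edge has treewidth ≥ 1, and G has the edge 6–2. Hence tw(G) = 1 exactly.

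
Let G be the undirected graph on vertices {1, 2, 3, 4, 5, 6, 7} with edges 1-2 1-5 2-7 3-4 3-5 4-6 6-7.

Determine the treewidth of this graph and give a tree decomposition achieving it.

Treewidth 2.
One such decomposition:
Bags: B1 = {3, 4, 6}  B2 = {3, 6, 7}  B3 = {2, 3, 7}  B4 = {1, 2, 3}  B5 = {1, 3, 5}
Tree: B1–B2, B2–B3, B3–B4, B4–B5

Each bag holds 3 vertices, so the decomposition has width 2, which upper-bounds the treewidth. For the lower bound, G contains the cycle 3–4–6–7–2–1–5–3, so G is not a forest; only forests have treewidth ≤ 1, hence tw(G) ≥ 2. Hence tw(G) = 2 exactly.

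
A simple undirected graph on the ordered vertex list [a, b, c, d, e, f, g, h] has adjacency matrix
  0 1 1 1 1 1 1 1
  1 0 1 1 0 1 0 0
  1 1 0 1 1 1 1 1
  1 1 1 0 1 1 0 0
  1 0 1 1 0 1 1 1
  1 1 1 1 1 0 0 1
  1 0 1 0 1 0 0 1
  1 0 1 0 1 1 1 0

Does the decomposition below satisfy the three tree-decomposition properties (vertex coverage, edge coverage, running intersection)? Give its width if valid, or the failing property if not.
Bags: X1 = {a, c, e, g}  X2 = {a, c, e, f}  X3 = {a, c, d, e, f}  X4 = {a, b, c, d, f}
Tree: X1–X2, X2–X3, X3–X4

No — vertex h appears in no bag.

A tree decomposition must satisfy three properties: every vertex lies in some bag; for every edge, both endpoints lie together in some bag; and for every vertex, the bags containing it form a connected subtree. Here vertex h appears in no bag, so the decomposition is invalid.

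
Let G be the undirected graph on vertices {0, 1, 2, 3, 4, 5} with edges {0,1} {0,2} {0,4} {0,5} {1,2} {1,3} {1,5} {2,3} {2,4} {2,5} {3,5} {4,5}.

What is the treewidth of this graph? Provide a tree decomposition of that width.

Treewidth 3.
One optimal decomposition is:
Bags: B1 = {0, 2, 4, 5}  B2 = {0, 1, 2, 5}  B3 = {1, 2, 3, 5}
Tree: B1–B2, B2–B3

Each bag holds 4 vertices, so the decomposition has width 3, which upper-bounds the treewidth. Conversely, {0, 1, 2, 5} is a clique of size 4, and the vertices of any clique must share a bag in every tree decomposition; so some bag has ≥ 4 vertices and tw(G) ≥ 3. Hence tw(G) = 3 exactly.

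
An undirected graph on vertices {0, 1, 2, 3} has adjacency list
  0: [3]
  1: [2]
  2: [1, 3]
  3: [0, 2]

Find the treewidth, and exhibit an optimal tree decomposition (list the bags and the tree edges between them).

Treewidth 1.
One optimal decomposition is:
Bags: B1 = {0, 3}  B2 = {2, 3}  B3 = {1, 2}
Tree: B1–B2, B2–B3

Each bag holds 2 vertices, so the decomposition has width 1, which upper-bounds the treewidth. Any graph with an edge has treewidth ≥ 1, and G has the edge 0–3. Therefore the treewidth is 1.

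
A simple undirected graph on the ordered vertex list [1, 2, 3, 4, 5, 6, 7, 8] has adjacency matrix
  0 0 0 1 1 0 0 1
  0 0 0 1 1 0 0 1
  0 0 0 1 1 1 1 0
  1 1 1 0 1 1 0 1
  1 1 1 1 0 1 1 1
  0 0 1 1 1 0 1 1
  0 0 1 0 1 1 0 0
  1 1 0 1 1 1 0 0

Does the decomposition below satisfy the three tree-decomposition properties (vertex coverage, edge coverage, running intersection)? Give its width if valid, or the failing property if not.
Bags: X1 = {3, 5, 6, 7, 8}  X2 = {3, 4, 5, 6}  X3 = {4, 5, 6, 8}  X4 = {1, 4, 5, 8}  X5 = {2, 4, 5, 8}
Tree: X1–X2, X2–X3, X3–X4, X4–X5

No — bags containing vertex 8 are not connected in the tree.

A tree decomposition must satisfy three properties: every vertex lies in some bag; for every edge, both endpoints lie together in some bag; and for every vertex, the bags containing it form a connected subtree. Here bags containing vertex 8 are not connected in the tree, so the decomposition is invalid.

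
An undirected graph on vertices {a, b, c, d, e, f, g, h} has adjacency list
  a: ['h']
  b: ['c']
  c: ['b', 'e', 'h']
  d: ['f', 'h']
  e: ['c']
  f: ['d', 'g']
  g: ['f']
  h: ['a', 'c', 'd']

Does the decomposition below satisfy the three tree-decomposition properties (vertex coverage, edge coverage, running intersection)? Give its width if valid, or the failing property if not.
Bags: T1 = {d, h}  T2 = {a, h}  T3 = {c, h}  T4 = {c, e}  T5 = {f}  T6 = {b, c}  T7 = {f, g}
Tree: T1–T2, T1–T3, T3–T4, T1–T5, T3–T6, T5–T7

No — edge (d,f) lies in no bag.

A tree decomposition must satisfy three properties: every vertex lies in some bag; for every edge, both endpoints lie together in some bag; and for every vertex, the bags containing it form a connected subtree. Here edge (d,f) lies in no bag, so the decomposition is invalid.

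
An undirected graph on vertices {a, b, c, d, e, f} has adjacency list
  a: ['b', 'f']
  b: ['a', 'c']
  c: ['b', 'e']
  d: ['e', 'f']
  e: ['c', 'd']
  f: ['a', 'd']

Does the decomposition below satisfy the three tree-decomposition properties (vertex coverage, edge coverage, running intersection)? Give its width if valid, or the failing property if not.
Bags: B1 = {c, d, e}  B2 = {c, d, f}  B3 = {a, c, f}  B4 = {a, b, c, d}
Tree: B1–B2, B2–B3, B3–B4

A tree decomposition must satisfy three properties: every vertex lies in some bag; for every edge, both endpoints lie together in some bag; and for every vertex, the bags containing it form a connected subtree. Here bags containing vertex d are not connected in the tree, so the decomposition is invalid.

No — bags containing vertex d are not connected in the tree.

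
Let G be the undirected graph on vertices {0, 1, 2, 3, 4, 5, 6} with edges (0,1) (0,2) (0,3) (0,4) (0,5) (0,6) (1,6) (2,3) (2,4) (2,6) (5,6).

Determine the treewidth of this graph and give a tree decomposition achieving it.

Every bag has size at most 3, so the width is 3 − 1 = 2 and tw(G) ≤ 2. On the other hand G contains the 3-clique {0, 1, 6}. A clique must lie in a single bag of any decomposition, so no decomposition can have width below 2. Therefore the treewidth is 2.

Treewidth 2.
One optimal decomposition is:
Bags: B1 = {0, 1, 6}  B2 = {0, 5, 6}  B3 = {0, 2, 6}  B4 = {0, 2, 3}  B5 = {0, 2, 4}
Tree: B1–B2, B2–B3, B3–B4, B4–B5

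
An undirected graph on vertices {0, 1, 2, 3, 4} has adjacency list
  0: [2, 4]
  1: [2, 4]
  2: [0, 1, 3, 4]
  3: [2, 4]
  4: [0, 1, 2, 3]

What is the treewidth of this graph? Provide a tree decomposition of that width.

Treewidth 2.
Bags: B1 = {1, 2, 4}  B2 = {2, 3, 4}  B3 = {0, 2, 4}
Tree: B1–B2, B2–B3

Every bag has size at most 3, so the width is 3 − 1 = 2 and tw(G) ≤ 2. On the other hand G contains the 3-clique {0, 2, 4}. A clique must lie in a single bag of any decomposition, so no decomposition can have width below 2. Hence tw(G) = 2 exactly.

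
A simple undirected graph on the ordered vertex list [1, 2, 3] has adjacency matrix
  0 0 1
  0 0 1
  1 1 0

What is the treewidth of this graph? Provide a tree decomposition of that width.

The largest bag has 2 vertices, giving width 1; this decomposition certifies tw(G) ≤ 1. Any graph with an edge has treewidth ≥ 1, and G has the edge 2–3. Therefore the treewidth is 1.

Treewidth 1.
One such decomposition:
Bags: B1 = {2, 3}  B2 = {1, 3}
Tree: B1–B2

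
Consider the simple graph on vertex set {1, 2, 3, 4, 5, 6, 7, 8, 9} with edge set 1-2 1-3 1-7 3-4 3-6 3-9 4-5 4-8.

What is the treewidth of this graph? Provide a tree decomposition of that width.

Treewidth 1.
One optimal decomposition is:
Bags: B1 = {3, 4}  B2 = {1, 3}  B3 = {1, 7}  B4 = {3, 9}  B5 = {4, 5}  B6 = {4, 8}  B7 = {3, 6}  B8 = {1, 2}
Tree: B1–B2, B2–B3, B1–B4, B1–B5, B5–B6, B1–B7, B2–B8

Each bag holds 2 vertices, so the decomposition has width 1, which upper-bounds the treewidth. Any graph with an edge has treewidth ≥ 1, and G has the edge 4–3. Hence tw(G) = 1 exactly.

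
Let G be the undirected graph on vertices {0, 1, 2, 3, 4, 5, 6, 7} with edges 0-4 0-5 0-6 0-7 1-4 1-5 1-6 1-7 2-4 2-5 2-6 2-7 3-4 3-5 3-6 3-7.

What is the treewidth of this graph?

A width-4 tree decomposition is:
Bags: B1 = {0, 1, 2, 3, 6}  B2 = {0, 1, 2, 3, 4}  B3 = {0, 1, 2, 3, 7}  B4 = {0, 1, 2, 3, 5}
Tree: B1–B2, B2–B3, B3–B4
The largest bag has 5 vertices, giving width 4; this decomposition certifies tw(G) ≤ 4. For the lower bound: the 5 vertex sets {0,6}, {2,4}, {3,7}, {1}, {5} are disjoint, each induces a connected subgraph, and every pair is joined by at least one edge of G. Contracting each set to a single vertex therefore yields K_{5} as a minor, and since treewidth is minor-monotone, tw(G) ≥ tw(K_{5}) = 4. Hence tw(G) = 4 exactly.

4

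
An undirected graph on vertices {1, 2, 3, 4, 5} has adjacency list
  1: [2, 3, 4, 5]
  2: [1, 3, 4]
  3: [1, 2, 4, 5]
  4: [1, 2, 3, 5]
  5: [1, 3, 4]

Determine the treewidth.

A width-3 tree decomposition is:
Bags: B1 = {1, 3, 4, 5}  B2 = {1, 2, 3, 4}
Tree: B1–B2
The largest bag has 4 vertices, giving width 3; this decomposition certifies tw(G) ≤ 3. Conversely, {1, 2, 3, 4} is a clique of size 4, and the vertices of any clique must share a bag in every tree decomposition; so some bag has ≥ 4 vertices and tw(G) ≥ 3. Therefore the treewidth is 3.

3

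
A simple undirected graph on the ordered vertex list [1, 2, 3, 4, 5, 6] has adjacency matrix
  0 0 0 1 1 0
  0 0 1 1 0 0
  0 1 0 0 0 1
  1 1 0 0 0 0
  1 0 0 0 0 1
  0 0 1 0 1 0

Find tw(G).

2

A width-2 tree decomposition is:
Bags: B1 = {1, 2, 4}  B2 = {1, 2, 3}  B3 = {1, 3, 6}  B4 = {1, 5, 6}
Tree: B1–B2, B2–B3, B3–B4
Every bag has size at most 3, so the width is 3 − 1 = 2 and tw(G) ≤ 2. For the lower bound, G contains the cycle 1–4–2–3–6–5–1, so G is not a forest; only forests have treewidth ≤ 1, hence tw(G) ≥ 2. Hence tw(G) = 2 exactly.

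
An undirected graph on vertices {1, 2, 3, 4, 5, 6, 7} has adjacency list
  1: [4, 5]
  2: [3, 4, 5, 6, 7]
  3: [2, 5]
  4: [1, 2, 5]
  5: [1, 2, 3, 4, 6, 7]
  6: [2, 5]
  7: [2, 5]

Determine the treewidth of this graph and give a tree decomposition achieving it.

Treewidth 2.
One optimal decomposition is:
Bags: B1 = {2, 4, 5}  B2 = {2, 5, 6}  B3 = {2, 3, 5}  B4 = {1, 4, 5}  B5 = {2, 5, 7}
Tree: B1–B2, B1–B3, B1–B4, B2–B5

Every bag has size at most 3, so the width is 3 − 1 = 2 and tw(G) ≤ 2. Conversely, {1, 4, 5} is a clique of size 3, and the vertices of any clique must share a bag in every tree decomposition; so some bag has ≥ 3 vertices and tw(G) ≥ 2. Combining the bounds, tw(G) = 2.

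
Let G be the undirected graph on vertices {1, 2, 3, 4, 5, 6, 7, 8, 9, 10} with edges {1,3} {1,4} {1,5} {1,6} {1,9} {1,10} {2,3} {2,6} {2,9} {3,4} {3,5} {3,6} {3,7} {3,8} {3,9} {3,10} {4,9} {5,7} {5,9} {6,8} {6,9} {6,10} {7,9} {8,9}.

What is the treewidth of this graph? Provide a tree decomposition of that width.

Treewidth 3.
One optimal decomposition is:
Bags: B1 = {1, 3, 5, 9}  B2 = {1, 3, 4, 9}  B3 = {1, 3, 6, 9}  B4 = {3, 6, 8, 9}  B5 = {3, 5, 7, 9}  B6 = {2, 3, 6, 9}  B7 = {1, 3, 6, 10}
Tree: B1–B2, B1–B3, B3–B4, B1–B5, B3–B6, B3–B7

Every bag has size at most 4, so the width is 4 − 1 = 3 and tw(G) ≤ 3. On the other hand G contains the 4-clique {3, 6, 8, 9}. A clique must lie in a single bag of any decomposition, so no decomposition can have width below 3. The upper and lower bounds meet at 3, so that is the treewidth.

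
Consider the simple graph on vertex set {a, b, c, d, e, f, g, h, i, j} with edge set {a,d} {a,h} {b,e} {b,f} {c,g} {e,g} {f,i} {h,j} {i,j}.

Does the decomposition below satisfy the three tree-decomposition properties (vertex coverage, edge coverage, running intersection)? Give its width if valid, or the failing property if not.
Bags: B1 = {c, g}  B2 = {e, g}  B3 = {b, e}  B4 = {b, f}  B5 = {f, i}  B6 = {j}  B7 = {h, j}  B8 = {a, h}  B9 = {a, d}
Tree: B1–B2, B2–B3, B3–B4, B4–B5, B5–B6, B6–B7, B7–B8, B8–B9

No — edge (i,j) lies in no bag.

A tree decomposition must satisfy three properties: every vertex lies in some bag; for every edge, both endpoints lie together in some bag; and for every vertex, the bags containing it form a connected subtree. Here edge (i,j) lies in no bag, so the decomposition is invalid.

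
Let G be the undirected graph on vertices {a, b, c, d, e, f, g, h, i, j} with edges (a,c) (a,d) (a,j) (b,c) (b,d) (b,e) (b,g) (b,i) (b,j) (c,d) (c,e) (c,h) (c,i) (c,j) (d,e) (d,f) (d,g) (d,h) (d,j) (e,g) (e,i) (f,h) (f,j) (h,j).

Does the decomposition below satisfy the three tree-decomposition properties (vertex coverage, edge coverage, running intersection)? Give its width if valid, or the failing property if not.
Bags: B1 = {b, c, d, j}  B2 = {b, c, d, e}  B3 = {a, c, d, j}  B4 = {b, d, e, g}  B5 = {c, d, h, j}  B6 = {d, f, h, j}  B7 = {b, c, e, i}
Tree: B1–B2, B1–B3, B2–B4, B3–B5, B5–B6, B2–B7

Checking the three conditions: (i) the bags cover all of {a, b, c, d, e, f, g, h, i, j}; (ii) for each edge, some bag contains both endpoints; (iii) the bags containing any fixed vertex form a subtree. All hold, so the decomposition is valid with width 4 − 1 = 3.

Yes; width 3.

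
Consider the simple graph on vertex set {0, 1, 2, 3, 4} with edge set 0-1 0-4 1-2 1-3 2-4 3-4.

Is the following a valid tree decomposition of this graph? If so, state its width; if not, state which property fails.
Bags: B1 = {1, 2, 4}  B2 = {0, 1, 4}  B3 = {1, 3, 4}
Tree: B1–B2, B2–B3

Yes; width 2.

Vertex coverage: the bags together contain {0, 1, 2, 3, 4}, the full vertex set. Edge coverage: each edge of G has both endpoints in at least one bag. Running intersection: for every vertex, the bags containing it form a connected subtree. All three properties hold, so this is a valid tree decomposition of width max|bag| − 1 = 2, and hence tw(G) ≤ 2.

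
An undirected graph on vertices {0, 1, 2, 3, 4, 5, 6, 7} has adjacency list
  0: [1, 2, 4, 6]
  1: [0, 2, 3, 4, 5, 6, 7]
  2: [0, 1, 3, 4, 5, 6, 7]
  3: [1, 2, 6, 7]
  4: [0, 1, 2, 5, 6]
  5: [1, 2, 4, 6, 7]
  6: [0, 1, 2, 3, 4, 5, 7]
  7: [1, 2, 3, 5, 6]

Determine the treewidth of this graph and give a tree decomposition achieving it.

Each bag holds 5 vertices, so the decomposition has width 4, which upper-bounds the treewidth. For the lower bound, the 5 vertices {1, 2, 3, 6, 7} are pairwise adjacent, and any tree decomposition puts a clique entirely inside one bag — forcing width ≥ 4. Combining the bounds, tw(G) = 4.

Treewidth 4.
Bags: B1 = {1, 2, 5, 6, 7}  B2 = {1, 2, 3, 6, 7}  B3 = {1, 2, 4, 5, 6}  B4 = {0, 1, 2, 4, 6}
Tree: B1–B2, B1–B3, B3–B4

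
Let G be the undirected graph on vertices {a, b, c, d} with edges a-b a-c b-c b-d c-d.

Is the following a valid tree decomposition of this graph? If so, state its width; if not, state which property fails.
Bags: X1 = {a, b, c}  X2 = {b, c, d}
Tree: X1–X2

Yes; width 2.

Vertex coverage: the bags together contain {a, b, c, d}, the full vertex set. Edge coverage: each edge of G has both endpoints in at least one bag. Running intersection: for every vertex, the bags containing it form a connected subtree. All three properties hold, so this is a valid tree decomposition of width max|bag| − 1 = 2, and hence tw(G) ≤ 2.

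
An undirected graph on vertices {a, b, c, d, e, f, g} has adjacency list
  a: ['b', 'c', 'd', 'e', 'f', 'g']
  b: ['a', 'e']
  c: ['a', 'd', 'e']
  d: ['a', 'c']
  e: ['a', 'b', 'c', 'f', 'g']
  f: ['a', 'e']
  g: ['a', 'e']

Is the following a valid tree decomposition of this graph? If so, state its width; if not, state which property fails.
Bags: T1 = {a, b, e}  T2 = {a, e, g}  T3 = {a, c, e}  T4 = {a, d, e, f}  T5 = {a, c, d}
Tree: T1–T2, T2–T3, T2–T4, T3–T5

No — bags containing vertex d are not connected in the tree.

A tree decomposition must satisfy three properties: every vertex lies in some bag; for every edge, both endpoints lie together in some bag; and for every vertex, the bags containing it form a connected subtree. Here bags containing vertex d are not connected in the tree, so the decomposition is invalid.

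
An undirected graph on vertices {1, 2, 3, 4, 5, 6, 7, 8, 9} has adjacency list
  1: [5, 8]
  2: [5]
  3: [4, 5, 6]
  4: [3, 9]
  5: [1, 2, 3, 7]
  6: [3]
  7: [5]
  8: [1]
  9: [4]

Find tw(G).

1

A width-1 tree decomposition is:
Bags: B1 = {2, 5}  B2 = {3, 5}  B3 = {3, 4}  B4 = {1, 5}  B5 = {4, 9}  B6 = {3, 6}  B7 = {1, 8}  B8 = {5, 7}
Tree: B1–B2, B2–B3, B1–B4, B3–B5, B3–B6, B4–B7, B2–B8
Every bag has size at most 2, so the width is 2 − 1 = 1 and tw(G) ≤ 1. Since G has at least one edge (e.g. 5–2), it is not an edgeless graph, so tw(G) ≥ 1. The upper and lower bounds meet at 1, so that is the treewidth.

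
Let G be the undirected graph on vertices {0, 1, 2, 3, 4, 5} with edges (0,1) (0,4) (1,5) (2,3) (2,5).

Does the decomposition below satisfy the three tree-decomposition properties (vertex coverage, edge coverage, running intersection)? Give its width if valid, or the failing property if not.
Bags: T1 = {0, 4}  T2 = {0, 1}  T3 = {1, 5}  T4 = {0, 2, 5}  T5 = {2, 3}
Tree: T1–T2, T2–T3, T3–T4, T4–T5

No — bags containing vertex 0 are not connected in the tree.

A tree decomposition must satisfy three properties: every vertex lies in some bag; for every edge, both endpoints lie together in some bag; and for every vertex, the bags containing it form a connected subtree. Here bags containing vertex 0 are not connected in the tree, so the decomposition is invalid.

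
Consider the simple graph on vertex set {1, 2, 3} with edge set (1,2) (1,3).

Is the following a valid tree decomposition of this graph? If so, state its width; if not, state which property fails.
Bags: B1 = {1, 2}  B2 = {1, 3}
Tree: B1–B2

Yes; width 1.

Every vertex of G appears in some bag (union = {1, 2, 3}); every edge is covered by a bag; and for each vertex v the set of bags containing v is connected in the bag tree. The decomposition is therefore valid. The largest bag has 2 vertices, so the width is 1.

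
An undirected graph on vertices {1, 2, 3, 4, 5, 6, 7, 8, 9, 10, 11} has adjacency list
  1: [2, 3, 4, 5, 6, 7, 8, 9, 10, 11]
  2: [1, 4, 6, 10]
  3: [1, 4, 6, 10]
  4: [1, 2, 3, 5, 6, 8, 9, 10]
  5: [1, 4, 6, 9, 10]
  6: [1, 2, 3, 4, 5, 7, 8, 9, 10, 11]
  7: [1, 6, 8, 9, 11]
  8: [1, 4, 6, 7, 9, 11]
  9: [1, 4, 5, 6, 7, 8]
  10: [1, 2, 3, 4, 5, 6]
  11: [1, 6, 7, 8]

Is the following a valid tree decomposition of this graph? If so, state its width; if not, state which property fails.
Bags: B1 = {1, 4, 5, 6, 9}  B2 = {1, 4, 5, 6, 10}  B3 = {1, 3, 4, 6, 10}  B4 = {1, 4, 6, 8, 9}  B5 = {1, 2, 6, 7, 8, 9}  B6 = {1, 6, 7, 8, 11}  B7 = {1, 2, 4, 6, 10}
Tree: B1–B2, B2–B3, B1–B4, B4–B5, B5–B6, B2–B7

No — bags containing vertex 2 are not connected in the tree.

A tree decomposition must satisfy three properties: every vertex lies in some bag; for every edge, both endpoints lie together in some bag; and for every vertex, the bags containing it form a connected subtree. Here bags containing vertex 2 are not connected in the tree, so the decomposition is invalid.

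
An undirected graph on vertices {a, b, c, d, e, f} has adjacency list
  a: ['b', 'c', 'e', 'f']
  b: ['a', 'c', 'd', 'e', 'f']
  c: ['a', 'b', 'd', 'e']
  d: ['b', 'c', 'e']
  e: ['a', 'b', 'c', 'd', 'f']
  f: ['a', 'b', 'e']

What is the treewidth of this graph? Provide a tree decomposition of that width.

The largest bag has 4 vertices, giving width 3; this decomposition certifies tw(G) ≤ 3. Conversely, {b, c, d, e} is a clique of size 4, and the vertices of any clique must share a bag in every tree decomposition; so some bag has ≥ 4 vertices and tw(G) ≥ 3. Hence tw(G) = 3 exactly.

Treewidth 3.
One optimal decomposition is:
Bags: B1 = {a, b, c, e}  B2 = {b, c, d, e}  B3 = {a, b, e, f}
Tree: B1–B2, B1–B3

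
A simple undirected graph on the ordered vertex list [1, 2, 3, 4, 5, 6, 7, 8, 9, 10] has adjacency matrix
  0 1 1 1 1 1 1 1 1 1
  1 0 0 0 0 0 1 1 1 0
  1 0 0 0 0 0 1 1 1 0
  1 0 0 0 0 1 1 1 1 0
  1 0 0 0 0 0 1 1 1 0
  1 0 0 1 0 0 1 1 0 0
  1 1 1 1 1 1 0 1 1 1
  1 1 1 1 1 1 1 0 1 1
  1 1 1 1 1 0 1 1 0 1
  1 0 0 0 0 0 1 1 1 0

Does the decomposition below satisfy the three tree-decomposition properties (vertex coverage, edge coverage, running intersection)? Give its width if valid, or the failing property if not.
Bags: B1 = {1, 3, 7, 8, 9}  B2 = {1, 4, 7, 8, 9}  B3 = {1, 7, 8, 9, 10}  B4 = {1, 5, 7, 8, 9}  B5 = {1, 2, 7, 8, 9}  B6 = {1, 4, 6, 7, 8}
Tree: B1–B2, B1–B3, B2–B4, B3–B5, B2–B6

Vertex coverage: the bags together contain {1, 2, 3, 4, 5, 6, 7, 8, 9, 10}, the full vertex set. Edge coverage: each edge of G has both endpoints in at least one bag. Running intersection: for every vertex, the bags containing it form a connected subtree. All three properties hold, so this is a valid tree decomposition of width max|bag| − 1 = 4, and hence tw(G) ≤ 4.

Yes; width 4.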